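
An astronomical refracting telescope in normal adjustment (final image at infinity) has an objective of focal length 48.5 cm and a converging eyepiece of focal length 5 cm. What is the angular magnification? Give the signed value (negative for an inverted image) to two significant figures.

-9.7

M = -f_obj/f_eye = -48.5/(5) = -9.700.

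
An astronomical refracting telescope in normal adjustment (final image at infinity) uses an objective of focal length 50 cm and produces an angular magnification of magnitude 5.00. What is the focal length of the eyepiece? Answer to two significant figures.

|M| = f_obj/f_eye, so f_eye = f_obj/|M| = 50/5.0 = 10.000 cm.

10 cm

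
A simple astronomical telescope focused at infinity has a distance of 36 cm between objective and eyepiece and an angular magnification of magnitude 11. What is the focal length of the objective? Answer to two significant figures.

In normal adjustment the tube length equals f_obj + f_eye and |M| = f_obj/f_eye.
So f_obj = 11 f_eye and 11 f_eye + f_eye = 36 cm, giving f_eye = 36/12 = 3.000 cm and f_obj = 33.000 cm.

33 cm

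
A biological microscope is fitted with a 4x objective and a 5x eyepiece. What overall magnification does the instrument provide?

The overall magnification of a compound microscope is the product of the objective and eyepiece magnifications:
M = M_obj x M_eye = 4 x 5 = 20.

20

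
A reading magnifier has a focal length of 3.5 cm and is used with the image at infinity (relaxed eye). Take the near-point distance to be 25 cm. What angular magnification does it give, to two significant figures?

M = D/f = 25/3.5 = 7.143.

7.1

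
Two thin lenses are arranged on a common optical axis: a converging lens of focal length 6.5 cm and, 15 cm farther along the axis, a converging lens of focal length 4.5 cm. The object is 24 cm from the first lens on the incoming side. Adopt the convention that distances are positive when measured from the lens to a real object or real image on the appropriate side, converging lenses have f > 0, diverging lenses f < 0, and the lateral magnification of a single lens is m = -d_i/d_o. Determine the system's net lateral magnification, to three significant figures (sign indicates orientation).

Applying the thin-lens equation to the first lens, 1/6.5 = 1/24 + 1/d_i1, which gives d_i1 = 8.914 cm.
Its lateral magnification is m_1 = -d_i1/d_o1 = -(8.914)/24 = -0.3714.
The intermediate image is 8.914 cm to the right of lens 1, so d_o2 = L - d_i1 = 15 - 8.914 = 6.086 cm.
Applying the thin-lens equation again with f_2 = 4.5 cm and d_o2 = 6.086 cm gives d_i2 = 17.270 cm.
m_2 = -(17.270)/(6.086) = -2.8378.
The system's lateral magnification is m_1 m_2 = (-0.3714)(-2.8378) = 1.0541.

1.05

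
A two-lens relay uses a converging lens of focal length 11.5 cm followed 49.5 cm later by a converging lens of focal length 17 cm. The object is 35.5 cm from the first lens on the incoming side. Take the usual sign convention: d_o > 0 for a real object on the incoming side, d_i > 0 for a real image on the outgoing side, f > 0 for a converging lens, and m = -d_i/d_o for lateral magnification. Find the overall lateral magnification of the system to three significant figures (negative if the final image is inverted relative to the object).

0.526

Applying the thin-lens equation to the first lens, 1/11.5 = 1/35.5 + 1/d_i1, which gives d_i1 = 17.010 cm.
Its lateral magnification is m_1 = -d_i1/d_o1 = -(17.010)/35.5 = -0.4792.
Object distance for lens 2: d_o2 = 49.5 - 17.010 = 32.490 cm.
Applying the thin-lens equation again with f_2 = 17 cm and d_o2 = 32.490 cm gives d_i2 = 35.658 cm.
m_2 = -(35.658)/(32.490) = -1.0975.
The system's lateral magnification is m_1 m_2 = (-0.4792)(-1.0975) = 0.5259.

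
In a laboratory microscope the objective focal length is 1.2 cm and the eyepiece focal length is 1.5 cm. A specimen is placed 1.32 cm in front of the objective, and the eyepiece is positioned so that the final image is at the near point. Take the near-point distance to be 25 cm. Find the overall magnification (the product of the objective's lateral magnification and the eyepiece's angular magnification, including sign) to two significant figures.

-180

Objective: 1/d_i = 1/f_obj - 1/d_o = 1/1.2 - 1/1.32 = 0.07576 cm^-1, so d_i = 13.200 cm.
m_obj = -d_i/d_o = -13.200/1.32 = -10.000.
Eyepiece angular magnification (image at near point): M_eye = 1 + D/f_e = 1 + 25/1.5 = 17.667.
Overall M = m_obj x M_eye = (-10.000)(17.667) = -176.67.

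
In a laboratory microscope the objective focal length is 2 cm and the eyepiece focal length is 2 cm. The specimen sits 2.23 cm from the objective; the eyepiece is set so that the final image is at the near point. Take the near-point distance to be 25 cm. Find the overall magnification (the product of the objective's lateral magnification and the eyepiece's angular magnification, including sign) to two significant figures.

-120

Objective: 1/d_i = 1/f_obj - 1/d_o = 1/2 - 1/2.23 = 0.05157 cm^-1, so d_i = 19.391 cm.
m_obj = -d_i/d_o = -19.391/2.23 = -8.696.
Eyepiece angular magnification (image at near point): M_eye = 1 + D/f_e = 1 + 25/2 = 13.500.
Overall M = m_obj x M_eye = (-8.696)(13.500) = -117.39.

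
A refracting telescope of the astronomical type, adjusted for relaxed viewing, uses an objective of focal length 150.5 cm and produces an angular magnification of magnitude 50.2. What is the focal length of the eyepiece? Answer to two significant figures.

3.0 cm

|M| = f_obj/f_eye, so f_eye = f_obj/|M| = 150.5/50.2 = 2.998 cm.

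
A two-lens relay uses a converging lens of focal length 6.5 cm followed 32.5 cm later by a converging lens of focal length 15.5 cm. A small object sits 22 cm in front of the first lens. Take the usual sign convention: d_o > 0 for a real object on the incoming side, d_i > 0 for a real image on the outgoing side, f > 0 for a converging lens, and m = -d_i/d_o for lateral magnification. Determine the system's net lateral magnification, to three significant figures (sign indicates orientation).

Applying the thin-lens equation to the first lens, 1/6.5 = 1/22 + 1/d_i1, which gives d_i1 = 9.226 cm.
Its lateral magnification is m_1 = -d_i1/d_o1 = -(9.226)/22 = -0.4194.
That image sits 23.274 cm in front of the second lens, so d_o2 = 23.274 cm.
Applying the thin-lens equation again with f_2 = 15.5 cm and d_o2 = 23.274 cm gives d_i2 = 46.404 cm.
m_2 = -(46.404)/(23.274) = -1.9938.
The system's lateral magnification is m_1 m_2 = (-0.4194)(-1.9938) = 0.8361.

0.836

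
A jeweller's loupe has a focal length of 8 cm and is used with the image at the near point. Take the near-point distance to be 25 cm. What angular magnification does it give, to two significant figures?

M = 1 + D/f = 1 + 25/8 = 4.125.

4.1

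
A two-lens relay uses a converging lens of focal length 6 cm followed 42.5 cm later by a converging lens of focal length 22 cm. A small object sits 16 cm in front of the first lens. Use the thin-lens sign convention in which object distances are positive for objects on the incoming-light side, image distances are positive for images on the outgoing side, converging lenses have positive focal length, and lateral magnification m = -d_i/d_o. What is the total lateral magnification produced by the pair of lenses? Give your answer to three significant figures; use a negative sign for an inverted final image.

1.21

Applying the thin-lens equation to the first lens, 1/6 = 1/16 + 1/d_i1, which gives d_i1 = 9.600 cm.
Its lateral magnification is m_1 = -d_i1/d_o1 = -(9.600)/16 = -0.6000.
That image sits 32.900 cm in front of the second lens, so d_o2 = 32.900 cm.
Applying the thin-lens equation again with f_2 = 22 cm and d_o2 = 32.900 cm gives d_i2 = 66.404 cm.
m_2 = -(66.404)/(32.900) = -2.0183.
The system's lateral magnification is m_1 m_2 = (-0.6000)(-2.0183) = 1.2110.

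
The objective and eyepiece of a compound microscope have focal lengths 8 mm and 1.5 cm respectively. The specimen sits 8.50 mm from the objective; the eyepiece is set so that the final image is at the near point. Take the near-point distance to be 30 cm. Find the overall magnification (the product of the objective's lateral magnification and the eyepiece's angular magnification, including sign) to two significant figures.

Convert to cm: f_obj = 8 mm = 0.8 cm; d_o = 8.50 mm = 0.85 cm.
Objective: 1/d_i = 1/f_obj - 1/d_o = 1/0.8 - 1/0.85 = 0.07353 cm^-1, so d_i = 13.600 cm.
m_obj = -d_i/d_o = -13.600/0.85 = -16.000.
Eyepiece angular magnification (image at near point): M_eye = 1 + D/f_e = 1 + 30/1.5 = 21.000.
Overall M = m_obj x M_eye = (-16.000)(21.000) = -336.00.

-340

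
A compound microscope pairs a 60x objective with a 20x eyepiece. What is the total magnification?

1200

The overall magnification of a compound microscope is the product of the objective and eyepiece magnifications:
M = M_obj x M_eye = 60 x 20 = 1200.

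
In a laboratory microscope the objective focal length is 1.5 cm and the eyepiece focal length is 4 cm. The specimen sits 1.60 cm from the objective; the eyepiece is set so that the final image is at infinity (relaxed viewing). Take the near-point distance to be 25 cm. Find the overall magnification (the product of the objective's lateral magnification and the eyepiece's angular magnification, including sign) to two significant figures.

-94

Objective: 1/d_i = 1/f_obj - 1/d_o = 1/1.5 - 1/1.60 = 0.04167 cm^-1, so d_i = 24.000 cm.
m_obj = -d_i/d_o = -24.000/1.60 = -15.000.
Eyepiece angular magnification (image at infinity): M_eye = D/f_e = 25/4 = 6.250.
Overall M = m_obj x M_eye = (-15.000)(6.250) = -93.75.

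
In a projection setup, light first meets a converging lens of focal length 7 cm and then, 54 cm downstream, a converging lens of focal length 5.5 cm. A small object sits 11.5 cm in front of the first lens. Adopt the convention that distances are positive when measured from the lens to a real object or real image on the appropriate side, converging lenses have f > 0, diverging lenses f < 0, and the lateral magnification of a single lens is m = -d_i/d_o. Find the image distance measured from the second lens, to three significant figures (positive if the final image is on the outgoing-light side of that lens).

Applying the thin-lens equation to the first lens, 1/7 = 1/11.5 + 1/d_i1, which gives d_i1 = 17.889 cm.
The intermediate image is 17.889 cm to the right of lens 1, so d_o2 = L - d_i1 = 54 - 17.889 = 36.111 cm.
Applying the thin-lens equation again with f_2 = 5.5 cm and d_o2 = 36.111 cm gives d_i2 = 6.488 cm.

6.49 cm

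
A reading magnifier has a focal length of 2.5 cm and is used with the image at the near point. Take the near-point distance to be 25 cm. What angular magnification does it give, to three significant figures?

M = 1 + D/f = 1 + 25/2.5 = 11.000.

11.0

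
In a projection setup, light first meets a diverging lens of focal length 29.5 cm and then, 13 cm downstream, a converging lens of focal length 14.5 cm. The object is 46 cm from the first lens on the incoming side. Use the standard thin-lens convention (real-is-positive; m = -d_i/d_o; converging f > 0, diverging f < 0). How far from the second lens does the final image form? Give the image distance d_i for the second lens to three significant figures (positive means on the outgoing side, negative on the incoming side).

27.3 cm

Applying the thin-lens equation to the first lens, 1/(-29.5) = 1/46 + 1/d_i1, which gives d_i1 = -17.974 cm.
With d_i1 < 0 the first image is virtual and lies on the object side; the object distance for lens 2 is d_o2 = 13 - (-17.974) = 30.974 cm.
Applying the thin-lens equation again with f_2 = 14.5 cm and d_o2 = 30.974 cm gives d_i2 = 27.263 cm.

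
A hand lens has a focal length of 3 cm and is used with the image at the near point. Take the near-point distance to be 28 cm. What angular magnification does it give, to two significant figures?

10

M = 1 + D/f = 1 + 28/3 = 10.333.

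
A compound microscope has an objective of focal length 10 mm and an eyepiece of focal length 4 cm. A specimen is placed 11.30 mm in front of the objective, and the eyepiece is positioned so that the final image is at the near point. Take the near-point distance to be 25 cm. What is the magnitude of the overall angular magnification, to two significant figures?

56

Convert to cm: f_obj = 10 mm = 1 cm; d_o = 11.30 mm = 1.13 cm.
Objective: 1/d_i = 1/f_obj - 1/d_o = 1/1 - 1/1.13 = 0.11504 cm^-1, so d_i = 8.692 cm.
m_obj = -d_i/d_o = -8.692/1.13 = -7.692.
Eyepiece angular magnification (image at near point): M_eye = 1 + D/f_e = 1 + 25/4 = 7.250.
Overall M = m_obj x M_eye = (-7.692)(7.250) = -55.77.
|M| = 55.77.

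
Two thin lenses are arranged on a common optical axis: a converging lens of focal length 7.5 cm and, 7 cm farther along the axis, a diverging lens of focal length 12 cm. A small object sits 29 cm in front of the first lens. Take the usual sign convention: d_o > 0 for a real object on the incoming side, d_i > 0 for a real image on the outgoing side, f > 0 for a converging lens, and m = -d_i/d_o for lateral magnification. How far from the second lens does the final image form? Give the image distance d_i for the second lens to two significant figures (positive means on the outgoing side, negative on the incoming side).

Applying the thin-lens equation to the first lens, 1/7.5 = 1/29 + 1/d_i1, which gives d_i1 = 10.116 cm.
Since 10.116 cm > 7 cm, the first image lies past the second lens and serves as a virtual object: d_o2 = L - d_i1 = -3.116 cm.
Applying the thin-lens equation again with f_2 = -12 cm and d_o2 = -3.116 cm gives d_i2 = 4.209 cm.

4.2 cm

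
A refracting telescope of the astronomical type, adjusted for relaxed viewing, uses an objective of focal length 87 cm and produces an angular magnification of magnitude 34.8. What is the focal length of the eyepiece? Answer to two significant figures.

|M| = f_obj/f_eye, so f_eye = f_obj/|M| = 87/34.8 = 2.500 cm.

2.5 cm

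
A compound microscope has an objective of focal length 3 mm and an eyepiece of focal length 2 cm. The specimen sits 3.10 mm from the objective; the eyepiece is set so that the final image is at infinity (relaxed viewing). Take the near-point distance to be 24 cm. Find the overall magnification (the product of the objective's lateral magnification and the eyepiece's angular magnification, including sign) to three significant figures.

-360

Convert to cm: f_obj = 3 mm = 0.3 cm; d_o = 3.10 mm = 0.31 cm.
Objective: 1/d_i = 1/f_obj - 1/d_o = 1/0.3 - 1/0.31 = 0.10753 cm^-1, so d_i = 9.300 cm.
m_obj = -d_i/d_o = -9.300/0.31 = -30.000.
Eyepiece angular magnification (image at infinity): M_eye = D/f_e = 24/2 = 12.000.
Overall M = m_obj x M_eye = (-30.000)(12.000) = -360.00.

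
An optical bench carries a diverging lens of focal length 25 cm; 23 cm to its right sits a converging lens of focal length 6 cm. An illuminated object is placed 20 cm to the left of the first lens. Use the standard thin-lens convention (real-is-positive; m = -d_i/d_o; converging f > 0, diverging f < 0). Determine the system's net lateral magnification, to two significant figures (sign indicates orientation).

Applying the thin-lens equation to the first lens, 1/(-25) = 1/20 + 1/d_i1, which gives d_i1 = -11.111 cm.
Its lateral magnification is m_1 = -d_i1/d_o1 = -(-11.111)/20 = 0.5556.
With d_i1 < 0 the first image is virtual and lies on the object side; the object distance for lens 2 is d_o2 = 23 - (-11.111) = 34.111 cm.
Applying the thin-lens equation again with f_2 = 6 cm and d_o2 = 34.111 cm gives d_i2 = 7.281 cm.
m_2 = -(7.281)/(34.111) = -0.2134.
Overall magnification: m = m_1 m_2 = -0.1186.

-0.12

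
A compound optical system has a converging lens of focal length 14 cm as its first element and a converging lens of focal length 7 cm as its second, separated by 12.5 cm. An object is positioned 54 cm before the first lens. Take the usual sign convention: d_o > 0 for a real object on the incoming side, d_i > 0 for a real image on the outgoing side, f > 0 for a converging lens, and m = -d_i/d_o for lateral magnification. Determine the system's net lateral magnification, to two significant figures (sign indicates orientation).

-0.18

Lens 1: 1/d_i1 = 1/f_1 - 1/d_o1 = 1/14 - 1/54 = 0.05291 cm^-1, so d_i1 = 18.900 cm.
m_1 = -(18.900)/54 = -0.3500.
This image would form 18.900 cm past lens 1, i.e. 6.400 cm beyond lens 2, so it is a virtual object for lens 2: d_o2 = 12.5 - 18.900 = -6.400 cm.
Lens 2: 1/d_i2 = 1/f_2 - 1/d_o2 = 1/7 - 1/(-6.400) = 0.29911 cm^-1, so d_i2 = 3.343 cm.
m_2 = -(3.343)/(-6.400) = 0.5224.
Overall magnification: m = m_1 m_2 = -0.1828.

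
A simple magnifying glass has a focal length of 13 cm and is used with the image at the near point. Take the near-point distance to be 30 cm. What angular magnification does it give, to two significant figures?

3.3

M = 1 + D/f = 1 + 30/13 = 3.308.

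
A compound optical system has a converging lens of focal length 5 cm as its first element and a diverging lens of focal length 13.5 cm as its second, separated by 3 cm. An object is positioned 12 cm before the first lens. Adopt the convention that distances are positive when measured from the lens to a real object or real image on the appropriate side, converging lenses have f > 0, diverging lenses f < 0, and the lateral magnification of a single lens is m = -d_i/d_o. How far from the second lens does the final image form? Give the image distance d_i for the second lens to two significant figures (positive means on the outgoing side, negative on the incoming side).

First lens: d_i1 = 1/(1/5 - 1/12) = 8.571 cm.
This image would form 8.571 cm past lens 1, i.e. 5.571 cm beyond lens 2, so it is a virtual object for lens 2: d_o2 = 3 - 8.571 = -5.571 cm.
Second lens: d_i2 = 1/(1/(-13.5) - 1/(-5.571)) = 9.486 cm.

9.5 cm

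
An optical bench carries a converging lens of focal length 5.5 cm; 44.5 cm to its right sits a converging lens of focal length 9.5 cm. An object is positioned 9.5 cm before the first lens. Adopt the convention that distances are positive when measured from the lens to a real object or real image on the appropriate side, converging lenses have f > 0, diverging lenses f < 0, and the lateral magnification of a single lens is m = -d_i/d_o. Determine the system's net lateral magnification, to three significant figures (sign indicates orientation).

0.595

First lens: d_i1 = 1/(1/5.5 - 1/9.5) = 13.062 cm.
m_1 = -(13.062)/9.5 = -1.3750.
The intermediate image is 13.062 cm to the right of lens 1, so d_o2 = L - d_i1 = 44.5 - 13.062 = 31.438 cm.
Second lens: d_i2 = 1/(1/9.5 - 1/(31.438)) = 13.614 cm.
m_2 = -(13.614)/(31.438) = -0.4330.
Overall magnification: m = m_1 m_2 = 0.5954.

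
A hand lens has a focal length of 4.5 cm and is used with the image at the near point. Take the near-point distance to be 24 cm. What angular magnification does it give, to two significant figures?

6.3

M = 1 + D/f = 1 + 24/4.5 = 6.333.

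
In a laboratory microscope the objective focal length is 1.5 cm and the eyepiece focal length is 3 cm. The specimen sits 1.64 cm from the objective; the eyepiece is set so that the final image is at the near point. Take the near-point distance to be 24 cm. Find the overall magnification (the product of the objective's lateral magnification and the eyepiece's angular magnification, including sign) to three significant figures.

Objective: 1/d_i = 1/f_obj - 1/d_o = 1/1.5 - 1/1.64 = 0.05691 cm^-1, so d_i = 17.571 cm.
m_obj = -d_i/d_o = -17.571/1.64 = -10.714.
Eyepiece angular magnification (image at near point): M_eye = 1 + D/f_e = 1 + 24/3 = 9.000.
Overall M = m_obj x M_eye = (-10.714)(9.000) = -96.43.

-96.4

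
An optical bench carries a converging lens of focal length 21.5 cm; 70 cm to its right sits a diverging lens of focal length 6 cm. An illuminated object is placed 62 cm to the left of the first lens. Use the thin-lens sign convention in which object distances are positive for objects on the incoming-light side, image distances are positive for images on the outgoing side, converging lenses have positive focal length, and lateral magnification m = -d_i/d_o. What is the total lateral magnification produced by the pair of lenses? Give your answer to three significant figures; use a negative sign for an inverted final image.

-0.0739

First lens: d_i1 = 1/(1/21.5 - 1/62) = 32.914 cm.
m_1 = -(32.914)/62 = -0.5309.
Object distance for lens 2: d_o2 = 70 - 32.914 = 37.086 cm.
Second lens: d_i2 = 1/(1/(-6) - 1/(37.086)) = -5.164 cm.
m_2 = -(-5.164)/(37.086) = 0.1393.
The system's lateral magnification is m_1 m_2 = (-0.5309)(0.1393) = -0.0739.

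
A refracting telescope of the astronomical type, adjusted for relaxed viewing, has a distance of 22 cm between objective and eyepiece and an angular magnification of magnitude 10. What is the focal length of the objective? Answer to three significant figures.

In normal adjustment the tube length equals f_obj + f_eye and |M| = f_obj/f_eye.
So f_obj = 10 f_eye and 10 f_eye + f_eye = 22 cm, giving f_eye = 22/11 = 2.000 cm and f_obj = 20.000 cm.

20.0 cm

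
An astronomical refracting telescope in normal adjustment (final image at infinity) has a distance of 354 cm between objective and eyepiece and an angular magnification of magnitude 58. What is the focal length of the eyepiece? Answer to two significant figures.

6.0 cm

In normal adjustment the tube length equals f_obj + f_eye and |M| = f_obj/f_eye.
So f_obj = 58 f_eye and 58 f_eye + f_eye = 354 cm, giving f_eye = 354/59 = 6.000 cm and f_obj = 348.000 cm.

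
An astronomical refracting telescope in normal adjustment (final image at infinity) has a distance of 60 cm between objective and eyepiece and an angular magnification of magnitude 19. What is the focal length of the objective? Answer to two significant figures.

In normal adjustment the tube length equals f_obj + f_eye and |M| = f_obj/f_eye.
So f_obj = 19 f_eye and 19 f_eye + f_eye = 60 cm, giving f_eye = 60/20 = 3.000 cm and f_obj = 57.000 cm.

57 cm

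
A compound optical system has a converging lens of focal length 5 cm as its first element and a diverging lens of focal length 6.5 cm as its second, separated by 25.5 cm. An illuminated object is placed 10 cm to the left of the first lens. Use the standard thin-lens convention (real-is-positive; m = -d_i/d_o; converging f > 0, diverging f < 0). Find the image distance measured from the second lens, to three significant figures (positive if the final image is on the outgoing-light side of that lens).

Applying the thin-lens equation to the first lens, 1/5 = 1/10 + 1/d_i1, which gives d_i1 = 10.000 cm.
Object distance for lens 2: d_o2 = 25.5 - 10.000 = 15.500 cm.
Applying the thin-lens equation again with f_2 = -6.5 cm and d_o2 = 15.500 cm gives d_i2 = -4.580 cm.

-4.58 cm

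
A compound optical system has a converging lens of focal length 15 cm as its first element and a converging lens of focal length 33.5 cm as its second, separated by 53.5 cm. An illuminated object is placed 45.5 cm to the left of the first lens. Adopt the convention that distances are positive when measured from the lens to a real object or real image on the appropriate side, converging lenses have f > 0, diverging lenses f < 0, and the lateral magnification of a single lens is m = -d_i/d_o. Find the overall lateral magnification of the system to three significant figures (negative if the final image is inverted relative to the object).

-6.93

Lens 1: 1/d_i1 = 1/f_1 - 1/d_o1 = 1/15 - 1/45.5 = 0.04469 cm^-1, so d_i1 = 22.377 cm.
m_1 = -(22.377)/45.5 = -0.4918.
Object distance for lens 2: d_o2 = 53.5 - 22.377 = 31.123 cm.
Lens 2: 1/d_i2 = 1/f_2 - 1/d_o2 = 1/33.5 - 1/(31.123) = -0.00228 cm^-1, so d_i2 = -438.619 cm.
m_2 = -(-438.619)/(31.123) = 14.0931.
Total m = m_1 x m_2 = (-0.4918)(14.0931) = -6.9310.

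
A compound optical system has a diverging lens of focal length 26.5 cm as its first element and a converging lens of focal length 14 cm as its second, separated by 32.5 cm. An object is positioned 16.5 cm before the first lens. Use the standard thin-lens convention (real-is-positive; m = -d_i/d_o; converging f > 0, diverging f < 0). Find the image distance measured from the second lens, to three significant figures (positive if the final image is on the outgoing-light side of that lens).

Applying the thin-lens equation to the first lens, 1/(-26.5) = 1/16.5 + 1/d_i1, which gives d_i1 = -10.169 cm.
The intermediate image is virtual, 10.169 cm to the left of lens 1, so d_o2 = L - d_i1 = 32.5 - (-10.169) = 42.669 cm.
Applying the thin-lens equation again with f_2 = 14 cm and d_o2 = 42.669 cm gives d_i2 = 20.837 cm.

20.8 cm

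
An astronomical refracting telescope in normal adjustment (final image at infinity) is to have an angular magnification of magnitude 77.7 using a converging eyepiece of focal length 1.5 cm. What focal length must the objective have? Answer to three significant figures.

|M| = f_obj/|f_eye|, so f_obj = |M| x |f_eye| = 77.7 x 1.5 = 116.550 cm.

117 cm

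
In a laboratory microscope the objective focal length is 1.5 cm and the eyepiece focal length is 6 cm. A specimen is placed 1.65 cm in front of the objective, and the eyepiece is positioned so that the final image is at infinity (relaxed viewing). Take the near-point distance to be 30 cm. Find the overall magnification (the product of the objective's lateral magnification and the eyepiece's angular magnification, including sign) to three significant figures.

Objective: 1/d_i = 1/f_obj - 1/d_o = 1/1.5 - 1/1.65 = 0.06061 cm^-1, so d_i = 16.500 cm.
m_obj = -d_i/d_o = -16.500/1.65 = -10.000.
Eyepiece angular magnification (image at infinity): M_eye = D/f_e = 30/6 = 5.000.
Overall M = m_obj x M_eye = (-10.000)(5.000) = -50.00.

-50.0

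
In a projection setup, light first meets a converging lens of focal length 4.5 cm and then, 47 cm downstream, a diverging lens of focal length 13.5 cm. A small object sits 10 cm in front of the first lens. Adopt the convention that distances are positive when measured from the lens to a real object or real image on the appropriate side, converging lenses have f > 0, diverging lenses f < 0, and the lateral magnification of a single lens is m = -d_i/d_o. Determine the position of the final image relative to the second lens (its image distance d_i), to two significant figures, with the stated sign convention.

Applying the thin-lens equation to the first lens, 1/4.5 = 1/10 + 1/d_i1, which gives d_i1 = 8.182 cm.
That image sits 38.818 cm in front of the second lens, so d_o2 = 38.818 cm.
Applying the thin-lens equation again with f_2 = -13.5 cm and d_o2 = 38.818 cm gives d_i2 = -10.017 cm.

-10 cm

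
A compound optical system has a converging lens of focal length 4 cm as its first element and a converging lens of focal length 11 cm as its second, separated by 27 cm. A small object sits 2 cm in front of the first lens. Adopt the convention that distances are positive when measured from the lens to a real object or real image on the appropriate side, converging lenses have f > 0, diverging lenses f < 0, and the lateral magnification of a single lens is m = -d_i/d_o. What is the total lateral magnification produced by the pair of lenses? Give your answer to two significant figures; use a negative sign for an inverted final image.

Applying the thin-lens equation to the first lens, 1/4 = 1/2 + 1/d_i1, which gives d_i1 = -4.000 cm.
Its lateral magnification is m_1 = -d_i1/d_o1 = -(-4.000)/2 = 2.0000.
With d_i1 < 0 the first image is virtual and lies on the object side; the object distance for lens 2 is d_o2 = 27 - (-4.000) = 31.000 cm.
Applying the thin-lens equation again with f_2 = 11 cm and d_o2 = 31.000 cm gives d_i2 = 17.050 cm.
m_2 = -(17.050)/(31.000) = -0.5500.
Overall magnification: m = m_1 m_2 = -1.1000.

-1.1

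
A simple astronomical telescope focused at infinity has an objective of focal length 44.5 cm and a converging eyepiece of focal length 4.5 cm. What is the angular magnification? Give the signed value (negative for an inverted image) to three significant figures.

-9.89

M = -f_obj/f_eye = -44.5/(4.5) = -9.889.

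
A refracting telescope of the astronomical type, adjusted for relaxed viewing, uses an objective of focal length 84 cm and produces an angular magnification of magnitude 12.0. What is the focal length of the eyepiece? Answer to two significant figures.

7.0 cm

|M| = f_obj/f_eye, so f_eye = f_obj/|M| = 84/12.0 = 7.000 cm.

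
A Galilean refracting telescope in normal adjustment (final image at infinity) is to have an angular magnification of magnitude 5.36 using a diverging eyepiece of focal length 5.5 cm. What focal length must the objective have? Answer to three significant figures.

29.5 cm

|M| = f_obj/|f_eye|, so f_obj = |M| x |f_eye| = 5.36 x 5.5 = 29.480 cm.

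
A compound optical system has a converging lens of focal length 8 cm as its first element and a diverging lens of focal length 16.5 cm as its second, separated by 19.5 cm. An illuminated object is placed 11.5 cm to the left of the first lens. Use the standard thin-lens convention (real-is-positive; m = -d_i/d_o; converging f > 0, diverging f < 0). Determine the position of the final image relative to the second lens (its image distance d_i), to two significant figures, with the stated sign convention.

12 cm

Lens 1: 1/d_i1 = 1/f_1 - 1/d_o1 = 1/8 - 1/11.5 = 0.03804 cm^-1, so d_i1 = 26.286 cm.
Since 26.286 cm > 19.5 cm, the first image lies past the second lens and serves as a virtual object: d_o2 = L - d_i1 = -6.786 cm.
Lens 2: 1/d_i2 = 1/f_2 - 1/d_o2 = 1/(-16.5) - 1/(-6.786) = 0.08676 cm^-1, so d_i2 = 11.526 cm.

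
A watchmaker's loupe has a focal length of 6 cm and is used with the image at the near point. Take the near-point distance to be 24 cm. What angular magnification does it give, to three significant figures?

5.00

M = 1 + D/f = 1 + 24/6 = 5.000.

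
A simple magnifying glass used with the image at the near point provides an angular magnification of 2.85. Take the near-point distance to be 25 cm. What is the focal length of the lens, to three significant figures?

For the image at the near point, M = 1 + D/f.
f = D/(M - 1) = 25/(2.85 - 1) = 13.514 cm.

13.5 cm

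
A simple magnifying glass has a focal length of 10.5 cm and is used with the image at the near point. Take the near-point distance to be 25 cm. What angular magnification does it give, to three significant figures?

M = 1 + D/f = 1 + 25/10.5 = 3.381.

3.38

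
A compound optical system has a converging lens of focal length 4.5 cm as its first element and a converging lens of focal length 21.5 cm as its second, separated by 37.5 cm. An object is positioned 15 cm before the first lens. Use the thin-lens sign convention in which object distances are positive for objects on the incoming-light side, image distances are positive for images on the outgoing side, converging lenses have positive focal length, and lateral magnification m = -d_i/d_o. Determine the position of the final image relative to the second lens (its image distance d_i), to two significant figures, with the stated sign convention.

Lens 1: 1/d_i1 = 1/f_1 - 1/d_o1 = 1/4.5 - 1/15 = 0.15556 cm^-1, so d_i1 = 6.429 cm.
Object distance for lens 2: d_o2 = 37.5 - 6.429 = 31.071 cm.
Lens 2: 1/d_i2 = 1/f_2 - 1/d_o2 = 1/21.5 - 1/(31.071) = 0.01433 cm^-1, so d_i2 = 69.795 cm.

70 cm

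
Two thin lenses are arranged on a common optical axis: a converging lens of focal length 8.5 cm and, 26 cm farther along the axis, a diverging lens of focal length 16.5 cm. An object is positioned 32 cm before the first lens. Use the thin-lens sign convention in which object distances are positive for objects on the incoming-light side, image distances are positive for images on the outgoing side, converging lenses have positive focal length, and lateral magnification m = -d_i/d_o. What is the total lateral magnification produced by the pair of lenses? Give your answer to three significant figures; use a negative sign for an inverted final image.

-0.193

First lens: d_i1 = 1/(1/8.5 - 1/32) = 11.574 cm.
m_1 = -(11.574)/32 = -0.3617.
That image sits 14.426 cm in front of the second lens, so d_o2 = 14.426 cm.
Second lens: d_i2 = 1/(1/(-16.5) - 1/(14.426)) = -7.697 cm.
m_2 = -(-7.697)/(14.426) = 0.5335.
The system's lateral magnification is m_1 m_2 = (-0.3617)(0.5335) = -0.1930.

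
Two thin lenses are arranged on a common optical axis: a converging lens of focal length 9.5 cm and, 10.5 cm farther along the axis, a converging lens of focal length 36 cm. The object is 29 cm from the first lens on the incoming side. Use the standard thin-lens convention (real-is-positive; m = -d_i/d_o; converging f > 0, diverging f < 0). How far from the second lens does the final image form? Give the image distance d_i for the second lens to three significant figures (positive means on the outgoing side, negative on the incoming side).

First lens: d_i1 = 1/(1/9.5 - 1/29) = 14.128 cm.
Since 14.128 cm > 10.5 cm, the first image lies past the second lens and serves as a virtual object: d_o2 = L - d_i1 = -3.628 cm.
Second lens: d_i2 = 1/(1/36 - 1/(-3.628)) = 3.296 cm.

3.30 cm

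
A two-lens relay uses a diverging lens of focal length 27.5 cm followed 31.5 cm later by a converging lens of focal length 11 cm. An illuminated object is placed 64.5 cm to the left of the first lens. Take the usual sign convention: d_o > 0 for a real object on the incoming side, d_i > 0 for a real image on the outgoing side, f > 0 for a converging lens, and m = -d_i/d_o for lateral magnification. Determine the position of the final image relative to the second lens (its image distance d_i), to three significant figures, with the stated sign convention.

Applying the thin-lens equation to the first lens, 1/(-27.5) = 1/64.5 + 1/d_i1, which gives d_i1 = -19.280 cm.
With d_i1 < 0 the first image is virtual and lies on the object side; the object distance for lens 2 is d_o2 = 31.5 - (-19.280) = 50.780 cm.
Applying the thin-lens equation again with f_2 = 11 cm and d_o2 = 50.780 cm gives d_i2 = 14.042 cm.

14.0 cm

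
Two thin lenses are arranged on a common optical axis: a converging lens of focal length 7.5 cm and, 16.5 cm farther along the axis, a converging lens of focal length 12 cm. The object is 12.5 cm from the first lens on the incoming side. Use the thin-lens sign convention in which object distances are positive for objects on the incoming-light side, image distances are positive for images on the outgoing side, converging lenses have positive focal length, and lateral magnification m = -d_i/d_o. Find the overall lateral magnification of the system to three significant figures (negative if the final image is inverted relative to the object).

First lens: d_i1 = 1/(1/7.5 - 1/12.5) = 18.750 cm.
m_1 = -(18.750)/12.5 = -1.5000.
Since 18.750 cm > 16.5 cm, the first image lies past the second lens and serves as a virtual object: d_o2 = L - d_i1 = -2.250 cm.
Second lens: d_i2 = 1/(1/12 - 1/(-2.250)) = 1.895 cm.
m_2 = -(1.895)/(-2.250) = 0.8421.
Overall magnification: m = m_1 m_2 = -1.2632.

-1.26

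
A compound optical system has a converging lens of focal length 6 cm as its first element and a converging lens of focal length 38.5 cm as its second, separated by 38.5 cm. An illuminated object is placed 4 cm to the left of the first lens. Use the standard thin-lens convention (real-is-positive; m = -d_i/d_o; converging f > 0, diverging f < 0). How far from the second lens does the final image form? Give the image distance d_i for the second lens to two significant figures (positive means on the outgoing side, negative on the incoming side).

Applying the thin-lens equation to the first lens, 1/6 = 1/4 + 1/d_i1, which gives d_i1 = -12.000 cm.
With d_i1 < 0 the first image is virtual and lies on the object side; the object distance for lens 2 is d_o2 = 38.5 - (-12.000) = 50.500 cm.
Applying the thin-lens equation again with f_2 = 38.5 cm and d_o2 = 50.500 cm gives d_i2 = 162.021 cm.

160 cm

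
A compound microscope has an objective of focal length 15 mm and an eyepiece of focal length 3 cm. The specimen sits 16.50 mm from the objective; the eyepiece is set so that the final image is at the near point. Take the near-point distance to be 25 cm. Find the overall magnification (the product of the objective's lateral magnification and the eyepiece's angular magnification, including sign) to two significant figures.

Convert to cm: f_obj = 15 mm = 1.5 cm; d_o = 16.50 mm = 1.65 cm.
Objective: 1/d_i = 1/f_obj - 1/d_o = 1/1.5 - 1/1.65 = 0.06061 cm^-1, so d_i = 16.500 cm.
m_obj = -d_i/d_o = -16.500/1.65 = -10.000.
Eyepiece angular magnification (image at near point): M_eye = 1 + D/f_e = 1 + 25/3 = 9.333.
Overall M = m_obj x M_eye = (-10.000)(9.333) = -93.33.

-93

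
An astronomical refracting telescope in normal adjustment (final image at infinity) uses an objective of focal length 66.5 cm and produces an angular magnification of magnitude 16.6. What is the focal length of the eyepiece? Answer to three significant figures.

4.01 cm

|M| = f_obj/f_eye, so f_eye = f_obj/|M| = 66.5/16.6 = 4.006 cm.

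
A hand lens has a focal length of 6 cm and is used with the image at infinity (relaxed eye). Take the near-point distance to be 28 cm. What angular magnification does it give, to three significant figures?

M = D/f = 28/6 = 4.667.

4.67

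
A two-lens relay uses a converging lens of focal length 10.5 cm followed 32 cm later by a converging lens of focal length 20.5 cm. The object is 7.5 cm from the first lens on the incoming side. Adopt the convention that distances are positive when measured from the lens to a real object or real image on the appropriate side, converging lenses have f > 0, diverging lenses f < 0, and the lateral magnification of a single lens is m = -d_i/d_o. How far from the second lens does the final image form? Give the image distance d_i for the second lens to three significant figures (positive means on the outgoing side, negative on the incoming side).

31.6 cm

First lens: d_i1 = 1/(1/10.5 - 1/7.5) = -26.250 cm.
With d_i1 < 0 the first image is virtual and lies on the object side; the object distance for lens 2 is d_o2 = 32 - (-26.250) = 58.250 cm.
Second lens: d_i2 = 1/(1/20.5 - 1/(58.250)) = 31.632 cm.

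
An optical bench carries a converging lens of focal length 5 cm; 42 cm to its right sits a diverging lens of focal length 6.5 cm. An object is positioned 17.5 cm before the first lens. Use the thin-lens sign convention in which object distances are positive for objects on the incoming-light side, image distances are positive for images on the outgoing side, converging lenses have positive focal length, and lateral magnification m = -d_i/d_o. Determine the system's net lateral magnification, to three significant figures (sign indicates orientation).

Applying the thin-lens equation to the first lens, 1/5 = 1/17.5 + 1/d_i1, which gives d_i1 = 7.000 cm.
Its lateral magnification is m_1 = -d_i1/d_o1 = -(7.000)/17.5 = -0.4000.
That image sits 35.000 cm in front of the second lens, so d_o2 = 35.000 cm.
Applying the thin-lens equation again with f_2 = -6.5 cm and d_o2 = 35.000 cm gives d_i2 = -5.482 cm.
m_2 = -(-5.482)/(35.000) = 0.1566.
Overall magnification: m = m_1 m_2 = -0.0627.

-0.0627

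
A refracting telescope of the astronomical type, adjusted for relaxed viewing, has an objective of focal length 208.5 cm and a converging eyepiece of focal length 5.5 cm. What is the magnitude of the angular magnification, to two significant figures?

38

|M| = f_obj/|f_eye| = 208.5/5.5 = 37.909.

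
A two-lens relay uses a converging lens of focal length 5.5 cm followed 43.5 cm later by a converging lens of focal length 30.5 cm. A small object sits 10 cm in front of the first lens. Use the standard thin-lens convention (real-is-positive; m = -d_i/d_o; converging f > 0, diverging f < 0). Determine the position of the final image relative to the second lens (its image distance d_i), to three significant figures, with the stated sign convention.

First lens: d_i1 = 1/(1/5.5 - 1/10) = 12.222 cm.
Object distance for lens 2: d_o2 = 43.5 - 12.222 = 31.278 cm.
Second lens: d_i2 = 1/(1/30.5 - 1/(31.278)) = 1226.536 cm.

1230 cm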